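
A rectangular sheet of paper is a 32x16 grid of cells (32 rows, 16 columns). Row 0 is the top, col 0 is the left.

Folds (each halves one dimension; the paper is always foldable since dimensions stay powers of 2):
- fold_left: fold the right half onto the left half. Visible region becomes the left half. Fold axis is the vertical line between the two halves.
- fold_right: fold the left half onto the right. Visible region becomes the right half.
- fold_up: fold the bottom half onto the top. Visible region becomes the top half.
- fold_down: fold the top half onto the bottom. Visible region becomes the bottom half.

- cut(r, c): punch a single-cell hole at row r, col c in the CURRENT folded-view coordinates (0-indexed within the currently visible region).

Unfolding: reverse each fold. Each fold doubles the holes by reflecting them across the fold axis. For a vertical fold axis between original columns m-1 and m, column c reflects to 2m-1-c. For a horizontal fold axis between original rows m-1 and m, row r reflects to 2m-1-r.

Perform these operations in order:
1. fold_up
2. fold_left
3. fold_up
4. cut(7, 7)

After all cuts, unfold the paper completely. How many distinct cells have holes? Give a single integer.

Op 1 fold_up: fold axis h@16; visible region now rows[0,16) x cols[0,16) = 16x16
Op 2 fold_left: fold axis v@8; visible region now rows[0,16) x cols[0,8) = 16x8
Op 3 fold_up: fold axis h@8; visible region now rows[0,8) x cols[0,8) = 8x8
Op 4 cut(7, 7): punch at orig (7,7); cuts so far [(7, 7)]; region rows[0,8) x cols[0,8) = 8x8
Unfold 1 (reflect across h@8): 2 holes -> [(7, 7), (8, 7)]
Unfold 2 (reflect across v@8): 4 holes -> [(7, 7), (7, 8), (8, 7), (8, 8)]
Unfold 3 (reflect across h@16): 8 holes -> [(7, 7), (7, 8), (8, 7), (8, 8), (23, 7), (23, 8), (24, 7), (24, 8)]

Answer: 8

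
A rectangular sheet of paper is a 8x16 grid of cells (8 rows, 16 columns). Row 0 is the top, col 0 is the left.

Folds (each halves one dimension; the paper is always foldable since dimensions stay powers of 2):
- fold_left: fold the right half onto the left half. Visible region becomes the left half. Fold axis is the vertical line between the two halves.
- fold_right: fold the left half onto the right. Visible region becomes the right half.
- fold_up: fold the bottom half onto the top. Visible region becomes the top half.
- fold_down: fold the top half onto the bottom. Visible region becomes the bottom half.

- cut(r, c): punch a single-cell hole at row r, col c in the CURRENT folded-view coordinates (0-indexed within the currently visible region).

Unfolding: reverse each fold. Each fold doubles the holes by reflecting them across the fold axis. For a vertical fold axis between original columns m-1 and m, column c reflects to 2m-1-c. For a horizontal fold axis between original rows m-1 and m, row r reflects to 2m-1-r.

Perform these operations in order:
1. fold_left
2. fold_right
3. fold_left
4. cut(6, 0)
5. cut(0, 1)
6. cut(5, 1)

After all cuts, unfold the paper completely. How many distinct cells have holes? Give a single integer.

Op 1 fold_left: fold axis v@8; visible region now rows[0,8) x cols[0,8) = 8x8
Op 2 fold_right: fold axis v@4; visible region now rows[0,8) x cols[4,8) = 8x4
Op 3 fold_left: fold axis v@6; visible region now rows[0,8) x cols[4,6) = 8x2
Op 4 cut(6, 0): punch at orig (6,4); cuts so far [(6, 4)]; region rows[0,8) x cols[4,6) = 8x2
Op 5 cut(0, 1): punch at orig (0,5); cuts so far [(0, 5), (6, 4)]; region rows[0,8) x cols[4,6) = 8x2
Op 6 cut(5, 1): punch at orig (5,5); cuts so far [(0, 5), (5, 5), (6, 4)]; region rows[0,8) x cols[4,6) = 8x2
Unfold 1 (reflect across v@6): 6 holes -> [(0, 5), (0, 6), (5, 5), (5, 6), (6, 4), (6, 7)]
Unfold 2 (reflect across v@4): 12 holes -> [(0, 1), (0, 2), (0, 5), (0, 6), (5, 1), (5, 2), (5, 5), (5, 6), (6, 0), (6, 3), (6, 4), (6, 7)]
Unfold 3 (reflect across v@8): 24 holes -> [(0, 1), (0, 2), (0, 5), (0, 6), (0, 9), (0, 10), (0, 13), (0, 14), (5, 1), (5, 2), (5, 5), (5, 6), (5, 9), (5, 10), (5, 13), (5, 14), (6, 0), (6, 3), (6, 4), (6, 7), (6, 8), (6, 11), (6, 12), (6, 15)]

Answer: 24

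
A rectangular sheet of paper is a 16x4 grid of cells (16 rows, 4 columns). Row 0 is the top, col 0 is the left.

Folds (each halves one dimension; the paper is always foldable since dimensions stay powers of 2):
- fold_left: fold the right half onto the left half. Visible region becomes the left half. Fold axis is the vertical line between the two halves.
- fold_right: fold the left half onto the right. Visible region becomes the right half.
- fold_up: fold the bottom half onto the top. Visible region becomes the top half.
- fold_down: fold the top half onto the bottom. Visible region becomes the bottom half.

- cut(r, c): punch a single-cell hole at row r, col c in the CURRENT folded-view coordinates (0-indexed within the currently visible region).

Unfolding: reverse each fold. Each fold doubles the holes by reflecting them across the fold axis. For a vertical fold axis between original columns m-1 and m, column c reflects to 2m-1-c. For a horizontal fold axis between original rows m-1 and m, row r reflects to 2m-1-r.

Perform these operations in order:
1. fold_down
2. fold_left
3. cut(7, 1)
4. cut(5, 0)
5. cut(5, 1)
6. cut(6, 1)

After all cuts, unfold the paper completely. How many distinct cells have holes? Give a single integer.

Op 1 fold_down: fold axis h@8; visible region now rows[8,16) x cols[0,4) = 8x4
Op 2 fold_left: fold axis v@2; visible region now rows[8,16) x cols[0,2) = 8x2
Op 3 cut(7, 1): punch at orig (15,1); cuts so far [(15, 1)]; region rows[8,16) x cols[0,2) = 8x2
Op 4 cut(5, 0): punch at orig (13,0); cuts so far [(13, 0), (15, 1)]; region rows[8,16) x cols[0,2) = 8x2
Op 5 cut(5, 1): punch at orig (13,1); cuts so far [(13, 0), (13, 1), (15, 1)]; region rows[8,16) x cols[0,2) = 8x2
Op 6 cut(6, 1): punch at orig (14,1); cuts so far [(13, 0), (13, 1), (14, 1), (15, 1)]; region rows[8,16) x cols[0,2) = 8x2
Unfold 1 (reflect across v@2): 8 holes -> [(13, 0), (13, 1), (13, 2), (13, 3), (14, 1), (14, 2), (15, 1), (15, 2)]
Unfold 2 (reflect across h@8): 16 holes -> [(0, 1), (0, 2), (1, 1), (1, 2), (2, 0), (2, 1), (2, 2), (2, 3), (13, 0), (13, 1), (13, 2), (13, 3), (14, 1), (14, 2), (15, 1), (15, 2)]

Answer: 16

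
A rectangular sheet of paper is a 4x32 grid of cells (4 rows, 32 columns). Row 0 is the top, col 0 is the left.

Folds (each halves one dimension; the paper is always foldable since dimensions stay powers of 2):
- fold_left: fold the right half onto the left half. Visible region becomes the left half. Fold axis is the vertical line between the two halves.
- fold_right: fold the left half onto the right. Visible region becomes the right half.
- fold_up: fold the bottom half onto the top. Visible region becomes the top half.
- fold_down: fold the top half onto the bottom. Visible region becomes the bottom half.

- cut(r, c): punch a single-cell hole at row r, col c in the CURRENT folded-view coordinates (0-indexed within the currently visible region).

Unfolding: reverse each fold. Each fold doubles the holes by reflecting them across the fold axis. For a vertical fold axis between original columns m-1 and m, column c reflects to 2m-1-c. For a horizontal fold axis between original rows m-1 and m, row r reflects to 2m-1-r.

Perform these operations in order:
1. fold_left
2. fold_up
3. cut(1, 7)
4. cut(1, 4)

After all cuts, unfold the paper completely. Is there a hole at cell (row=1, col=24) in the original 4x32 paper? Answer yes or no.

Op 1 fold_left: fold axis v@16; visible region now rows[0,4) x cols[0,16) = 4x16
Op 2 fold_up: fold axis h@2; visible region now rows[0,2) x cols[0,16) = 2x16
Op 3 cut(1, 7): punch at orig (1,7); cuts so far [(1, 7)]; region rows[0,2) x cols[0,16) = 2x16
Op 4 cut(1, 4): punch at orig (1,4); cuts so far [(1, 4), (1, 7)]; region rows[0,2) x cols[0,16) = 2x16
Unfold 1 (reflect across h@2): 4 holes -> [(1, 4), (1, 7), (2, 4), (2, 7)]
Unfold 2 (reflect across v@16): 8 holes -> [(1, 4), (1, 7), (1, 24), (1, 27), (2, 4), (2, 7), (2, 24), (2, 27)]
Holes: [(1, 4), (1, 7), (1, 24), (1, 27), (2, 4), (2, 7), (2, 24), (2, 27)]

Answer: yes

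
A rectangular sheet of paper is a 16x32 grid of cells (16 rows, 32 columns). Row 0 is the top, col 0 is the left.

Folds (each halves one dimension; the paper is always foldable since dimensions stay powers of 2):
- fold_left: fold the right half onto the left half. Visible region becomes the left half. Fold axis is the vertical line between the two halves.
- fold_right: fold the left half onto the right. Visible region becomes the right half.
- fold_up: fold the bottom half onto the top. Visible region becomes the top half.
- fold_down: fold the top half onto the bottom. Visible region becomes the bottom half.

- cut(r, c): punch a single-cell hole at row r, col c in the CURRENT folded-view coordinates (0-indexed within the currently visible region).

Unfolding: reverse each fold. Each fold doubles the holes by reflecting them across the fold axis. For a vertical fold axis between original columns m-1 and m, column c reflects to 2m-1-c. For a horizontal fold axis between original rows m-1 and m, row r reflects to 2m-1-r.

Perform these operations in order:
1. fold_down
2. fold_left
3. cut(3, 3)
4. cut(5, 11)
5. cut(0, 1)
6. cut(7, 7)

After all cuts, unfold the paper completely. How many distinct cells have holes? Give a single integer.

Answer: 16

Derivation:
Op 1 fold_down: fold axis h@8; visible region now rows[8,16) x cols[0,32) = 8x32
Op 2 fold_left: fold axis v@16; visible region now rows[8,16) x cols[0,16) = 8x16
Op 3 cut(3, 3): punch at orig (11,3); cuts so far [(11, 3)]; region rows[8,16) x cols[0,16) = 8x16
Op 4 cut(5, 11): punch at orig (13,11); cuts so far [(11, 3), (13, 11)]; region rows[8,16) x cols[0,16) = 8x16
Op 5 cut(0, 1): punch at orig (8,1); cuts so far [(8, 1), (11, 3), (13, 11)]; region rows[8,16) x cols[0,16) = 8x16
Op 6 cut(7, 7): punch at orig (15,7); cuts so far [(8, 1), (11, 3), (13, 11), (15, 7)]; region rows[8,16) x cols[0,16) = 8x16
Unfold 1 (reflect across v@16): 8 holes -> [(8, 1), (8, 30), (11, 3), (11, 28), (13, 11), (13, 20), (15, 7), (15, 24)]
Unfold 2 (reflect across h@8): 16 holes -> [(0, 7), (0, 24), (2, 11), (2, 20), (4, 3), (4, 28), (7, 1), (7, 30), (8, 1), (8, 30), (11, 3), (11, 28), (13, 11), (13, 20), (15, 7), (15, 24)]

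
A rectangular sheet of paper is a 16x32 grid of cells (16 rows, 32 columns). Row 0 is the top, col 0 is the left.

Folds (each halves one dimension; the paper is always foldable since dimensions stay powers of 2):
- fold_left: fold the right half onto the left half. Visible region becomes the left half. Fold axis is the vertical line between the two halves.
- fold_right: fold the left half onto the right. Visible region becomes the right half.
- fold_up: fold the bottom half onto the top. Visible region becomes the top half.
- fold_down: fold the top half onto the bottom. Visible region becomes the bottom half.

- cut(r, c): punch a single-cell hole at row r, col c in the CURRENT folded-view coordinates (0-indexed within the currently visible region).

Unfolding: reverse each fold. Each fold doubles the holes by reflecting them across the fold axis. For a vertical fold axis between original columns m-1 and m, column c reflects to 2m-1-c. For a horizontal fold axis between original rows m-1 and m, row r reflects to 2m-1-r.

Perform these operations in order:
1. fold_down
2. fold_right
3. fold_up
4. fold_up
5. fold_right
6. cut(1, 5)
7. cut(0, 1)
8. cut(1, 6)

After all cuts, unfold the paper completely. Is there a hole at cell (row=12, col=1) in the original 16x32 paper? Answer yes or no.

Answer: no

Derivation:
Op 1 fold_down: fold axis h@8; visible region now rows[8,16) x cols[0,32) = 8x32
Op 2 fold_right: fold axis v@16; visible region now rows[8,16) x cols[16,32) = 8x16
Op 3 fold_up: fold axis h@12; visible region now rows[8,12) x cols[16,32) = 4x16
Op 4 fold_up: fold axis h@10; visible region now rows[8,10) x cols[16,32) = 2x16
Op 5 fold_right: fold axis v@24; visible region now rows[8,10) x cols[24,32) = 2x8
Op 6 cut(1, 5): punch at orig (9,29); cuts so far [(9, 29)]; region rows[8,10) x cols[24,32) = 2x8
Op 7 cut(0, 1): punch at orig (8,25); cuts so far [(8, 25), (9, 29)]; region rows[8,10) x cols[24,32) = 2x8
Op 8 cut(1, 6): punch at orig (9,30); cuts so far [(8, 25), (9, 29), (9, 30)]; region rows[8,10) x cols[24,32) = 2x8
Unfold 1 (reflect across v@24): 6 holes -> [(8, 22), (8, 25), (9, 17), (9, 18), (9, 29), (9, 30)]
Unfold 2 (reflect across h@10): 12 holes -> [(8, 22), (8, 25), (9, 17), (9, 18), (9, 29), (9, 30), (10, 17), (10, 18), (10, 29), (10, 30), (11, 22), (11, 25)]
Unfold 3 (reflect across h@12): 24 holes -> [(8, 22), (8, 25), (9, 17), (9, 18), (9, 29), (9, 30), (10, 17), (10, 18), (10, 29), (10, 30), (11, 22), (11, 25), (12, 22), (12, 25), (13, 17), (13, 18), (13, 29), (13, 30), (14, 17), (14, 18), (14, 29), (14, 30), (15, 22), (15, 25)]
Unfold 4 (reflect across v@16): 48 holes -> [(8, 6), (8, 9), (8, 22), (8, 25), (9, 1), (9, 2), (9, 13), (9, 14), (9, 17), (9, 18), (9, 29), (9, 30), (10, 1), (10, 2), (10, 13), (10, 14), (10, 17), (10, 18), (10, 29), (10, 30), (11, 6), (11, 9), (11, 22), (11, 25), (12, 6), (12, 9), (12, 22), (12, 25), (13, 1), (13, 2), (13, 13), (13, 14), (13, 17), (13, 18), (13, 29), (13, 30), (14, 1), (14, 2), (14, 13), (14, 14), (14, 17), (14, 18), (14, 29), (14, 30), (15, 6), (15, 9), (15, 22), (15, 25)]
Unfold 5 (reflect across h@8): 96 holes -> [(0, 6), (0, 9), (0, 22), (0, 25), (1, 1), (1, 2), (1, 13), (1, 14), (1, 17), (1, 18), (1, 29), (1, 30), (2, 1), (2, 2), (2, 13), (2, 14), (2, 17), (2, 18), (2, 29), (2, 30), (3, 6), (3, 9), (3, 22), (3, 25), (4, 6), (4, 9), (4, 22), (4, 25), (5, 1), (5, 2), (5, 13), (5, 14), (5, 17), (5, 18), (5, 29), (5, 30), (6, 1), (6, 2), (6, 13), (6, 14), (6, 17), (6, 18), (6, 29), (6, 30), (7, 6), (7, 9), (7, 22), (7, 25), (8, 6), (8, 9), (8, 22), (8, 25), (9, 1), (9, 2), (9, 13), (9, 14), (9, 17), (9, 18), (9, 29), (9, 30), (10, 1), (10, 2), (10, 13), (10, 14), (10, 17), (10, 18), (10, 29), (10, 30), (11, 6), (11, 9), (11, 22), (11, 25), (12, 6), (12, 9), (12, 22), (12, 25), (13, 1), (13, 2), (13, 13), (13, 14), (13, 17), (13, 18), (13, 29), (13, 30), (14, 1), (14, 2), (14, 13), (14, 14), (14, 17), (14, 18), (14, 29), (14, 30), (15, 6), (15, 9), (15, 22), (15, 25)]
Holes: [(0, 6), (0, 9), (0, 22), (0, 25), (1, 1), (1, 2), (1, 13), (1, 14), (1, 17), (1, 18), (1, 29), (1, 30), (2, 1), (2, 2), (2, 13), (2, 14), (2, 17), (2, 18), (2, 29), (2, 30), (3, 6), (3, 9), (3, 22), (3, 25), (4, 6), (4, 9), (4, 22), (4, 25), (5, 1), (5, 2), (5, 13), (5, 14), (5, 17), (5, 18), (5, 29), (5, 30), (6, 1), (6, 2), (6, 13), (6, 14), (6, 17), (6, 18), (6, 29), (6, 30), (7, 6), (7, 9), (7, 22), (7, 25), (8, 6), (8, 9), (8, 22), (8, 25), (9, 1), (9, 2), (9, 13), (9, 14), (9, 17), (9, 18), (9, 29), (9, 30), (10, 1), (10, 2), (10, 13), (10, 14), (10, 17), (10, 18), (10, 29), (10, 30), (11, 6), (11, 9), (11, 22), (11, 25), (12, 6), (12, 9), (12, 22), (12, 25), (13, 1), (13, 2), (13, 13), (13, 14), (13, 17), (13, 18), (13, 29), (13, 30), (14, 1), (14, 2), (14, 13), (14, 14), (14, 17), (14, 18), (14, 29), (14, 30), (15, 6), (15, 9), (15, 22), (15, 25)]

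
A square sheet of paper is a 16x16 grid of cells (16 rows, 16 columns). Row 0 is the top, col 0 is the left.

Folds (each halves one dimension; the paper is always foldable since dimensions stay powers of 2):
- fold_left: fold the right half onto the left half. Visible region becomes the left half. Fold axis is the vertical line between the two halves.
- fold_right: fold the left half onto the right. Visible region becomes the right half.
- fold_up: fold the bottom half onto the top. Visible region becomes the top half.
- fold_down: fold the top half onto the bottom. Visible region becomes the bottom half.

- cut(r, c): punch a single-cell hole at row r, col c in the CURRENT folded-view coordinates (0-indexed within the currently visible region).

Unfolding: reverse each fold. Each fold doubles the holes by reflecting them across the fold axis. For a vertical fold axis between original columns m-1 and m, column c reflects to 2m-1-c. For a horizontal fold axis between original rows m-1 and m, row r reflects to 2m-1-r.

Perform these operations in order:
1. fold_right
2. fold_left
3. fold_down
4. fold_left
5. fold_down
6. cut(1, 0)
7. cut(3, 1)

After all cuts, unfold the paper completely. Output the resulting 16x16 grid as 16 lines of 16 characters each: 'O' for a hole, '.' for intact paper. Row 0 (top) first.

Op 1 fold_right: fold axis v@8; visible region now rows[0,16) x cols[8,16) = 16x8
Op 2 fold_left: fold axis v@12; visible region now rows[0,16) x cols[8,12) = 16x4
Op 3 fold_down: fold axis h@8; visible region now rows[8,16) x cols[8,12) = 8x4
Op 4 fold_left: fold axis v@10; visible region now rows[8,16) x cols[8,10) = 8x2
Op 5 fold_down: fold axis h@12; visible region now rows[12,16) x cols[8,10) = 4x2
Op 6 cut(1, 0): punch at orig (13,8); cuts so far [(13, 8)]; region rows[12,16) x cols[8,10) = 4x2
Op 7 cut(3, 1): punch at orig (15,9); cuts so far [(13, 8), (15, 9)]; region rows[12,16) x cols[8,10) = 4x2
Unfold 1 (reflect across h@12): 4 holes -> [(8, 9), (10, 8), (13, 8), (15, 9)]
Unfold 2 (reflect across v@10): 8 holes -> [(8, 9), (8, 10), (10, 8), (10, 11), (13, 8), (13, 11), (15, 9), (15, 10)]
Unfold 3 (reflect across h@8): 16 holes -> [(0, 9), (0, 10), (2, 8), (2, 11), (5, 8), (5, 11), (7, 9), (7, 10), (8, 9), (8, 10), (10, 8), (10, 11), (13, 8), (13, 11), (15, 9), (15, 10)]
Unfold 4 (reflect across v@12): 32 holes -> [(0, 9), (0, 10), (0, 13), (0, 14), (2, 8), (2, 11), (2, 12), (2, 15), (5, 8), (5, 11), (5, 12), (5, 15), (7, 9), (7, 10), (7, 13), (7, 14), (8, 9), (8, 10), (8, 13), (8, 14), (10, 8), (10, 11), (10, 12), (10, 15), (13, 8), (13, 11), (13, 12), (13, 15), (15, 9), (15, 10), (15, 13), (15, 14)]
Unfold 5 (reflect across v@8): 64 holes -> [(0, 1), (0, 2), (0, 5), (0, 6), (0, 9), (0, 10), (0, 13), (0, 14), (2, 0), (2, 3), (2, 4), (2, 7), (2, 8), (2, 11), (2, 12), (2, 15), (5, 0), (5, 3), (5, 4), (5, 7), (5, 8), (5, 11), (5, 12), (5, 15), (7, 1), (7, 2), (7, 5), (7, 6), (7, 9), (7, 10), (7, 13), (7, 14), (8, 1), (8, 2), (8, 5), (8, 6), (8, 9), (8, 10), (8, 13), (8, 14), (10, 0), (10, 3), (10, 4), (10, 7), (10, 8), (10, 11), (10, 12), (10, 15), (13, 0), (13, 3), (13, 4), (13, 7), (13, 8), (13, 11), (13, 12), (13, 15), (15, 1), (15, 2), (15, 5), (15, 6), (15, 9), (15, 10), (15, 13), (15, 14)]

Answer: .OO..OO..OO..OO.
................
O..OO..OO..OO..O
................
................
O..OO..OO..OO..O
................
.OO..OO..OO..OO.
.OO..OO..OO..OO.
................
O..OO..OO..OO..O
................
................
O..OO..OO..OO..O
................
.OO..OO..OO..OO.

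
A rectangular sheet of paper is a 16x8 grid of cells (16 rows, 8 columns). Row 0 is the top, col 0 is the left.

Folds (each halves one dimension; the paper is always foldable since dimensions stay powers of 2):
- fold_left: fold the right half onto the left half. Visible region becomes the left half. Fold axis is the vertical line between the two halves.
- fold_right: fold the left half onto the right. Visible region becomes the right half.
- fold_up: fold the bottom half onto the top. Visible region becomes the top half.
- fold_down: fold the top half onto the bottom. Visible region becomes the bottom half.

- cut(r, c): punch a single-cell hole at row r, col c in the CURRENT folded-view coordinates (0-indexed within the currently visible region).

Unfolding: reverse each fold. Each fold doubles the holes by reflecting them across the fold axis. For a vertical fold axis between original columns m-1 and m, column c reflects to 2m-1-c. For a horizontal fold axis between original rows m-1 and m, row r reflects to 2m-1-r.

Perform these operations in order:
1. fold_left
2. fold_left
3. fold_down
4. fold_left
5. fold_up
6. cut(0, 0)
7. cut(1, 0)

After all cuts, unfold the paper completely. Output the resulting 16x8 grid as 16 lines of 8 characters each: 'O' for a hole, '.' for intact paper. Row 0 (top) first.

Op 1 fold_left: fold axis v@4; visible region now rows[0,16) x cols[0,4) = 16x4
Op 2 fold_left: fold axis v@2; visible region now rows[0,16) x cols[0,2) = 16x2
Op 3 fold_down: fold axis h@8; visible region now rows[8,16) x cols[0,2) = 8x2
Op 4 fold_left: fold axis v@1; visible region now rows[8,16) x cols[0,1) = 8x1
Op 5 fold_up: fold axis h@12; visible region now rows[8,12) x cols[0,1) = 4x1
Op 6 cut(0, 0): punch at orig (8,0); cuts so far [(8, 0)]; region rows[8,12) x cols[0,1) = 4x1
Op 7 cut(1, 0): punch at orig (9,0); cuts so far [(8, 0), (9, 0)]; region rows[8,12) x cols[0,1) = 4x1
Unfold 1 (reflect across h@12): 4 holes -> [(8, 0), (9, 0), (14, 0), (15, 0)]
Unfold 2 (reflect across v@1): 8 holes -> [(8, 0), (8, 1), (9, 0), (9, 1), (14, 0), (14, 1), (15, 0), (15, 1)]
Unfold 3 (reflect across h@8): 16 holes -> [(0, 0), (0, 1), (1, 0), (1, 1), (6, 0), (6, 1), (7, 0), (7, 1), (8, 0), (8, 1), (9, 0), (9, 1), (14, 0), (14, 1), (15, 0), (15, 1)]
Unfold 4 (reflect across v@2): 32 holes -> [(0, 0), (0, 1), (0, 2), (0, 3), (1, 0), (1, 1), (1, 2), (1, 3), (6, 0), (6, 1), (6, 2), (6, 3), (7, 0), (7, 1), (7, 2), (7, 3), (8, 0), (8, 1), (8, 2), (8, 3), (9, 0), (9, 1), (9, 2), (9, 3), (14, 0), (14, 1), (14, 2), (14, 3), (15, 0), (15, 1), (15, 2), (15, 3)]
Unfold 5 (reflect across v@4): 64 holes -> [(0, 0), (0, 1), (0, 2), (0, 3), (0, 4), (0, 5), (0, 6), (0, 7), (1, 0), (1, 1), (1, 2), (1, 3), (1, 4), (1, 5), (1, 6), (1, 7), (6, 0), (6, 1), (6, 2), (6, 3), (6, 4), (6, 5), (6, 6), (6, 7), (7, 0), (7, 1), (7, 2), (7, 3), (7, 4), (7, 5), (7, 6), (7, 7), (8, 0), (8, 1), (8, 2), (8, 3), (8, 4), (8, 5), (8, 6), (8, 7), (9, 0), (9, 1), (9, 2), (9, 3), (9, 4), (9, 5), (9, 6), (9, 7), (14, 0), (14, 1), (14, 2), (14, 3), (14, 4), (14, 5), (14, 6), (14, 7), (15, 0), (15, 1), (15, 2), (15, 3), (15, 4), (15, 5), (15, 6), (15, 7)]

Answer: OOOOOOOO
OOOOOOOO
........
........
........
........
OOOOOOOO
OOOOOOOO
OOOOOOOO
OOOOOOOO
........
........
........
........
OOOOOOOO
OOOOOOOO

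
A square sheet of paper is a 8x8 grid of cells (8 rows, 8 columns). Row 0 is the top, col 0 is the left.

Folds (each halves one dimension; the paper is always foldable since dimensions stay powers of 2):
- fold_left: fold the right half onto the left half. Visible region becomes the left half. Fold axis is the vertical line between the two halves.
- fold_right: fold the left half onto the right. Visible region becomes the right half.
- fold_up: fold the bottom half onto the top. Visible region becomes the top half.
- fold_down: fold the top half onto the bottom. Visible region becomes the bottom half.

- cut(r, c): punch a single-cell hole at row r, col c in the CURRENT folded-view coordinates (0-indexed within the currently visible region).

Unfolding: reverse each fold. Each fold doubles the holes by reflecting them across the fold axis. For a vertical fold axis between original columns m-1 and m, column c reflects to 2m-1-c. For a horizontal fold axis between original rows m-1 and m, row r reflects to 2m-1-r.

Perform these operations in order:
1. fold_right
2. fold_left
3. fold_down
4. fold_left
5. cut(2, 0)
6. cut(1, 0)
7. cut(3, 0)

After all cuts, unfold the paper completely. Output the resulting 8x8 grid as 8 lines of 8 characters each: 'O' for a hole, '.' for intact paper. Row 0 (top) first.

Op 1 fold_right: fold axis v@4; visible region now rows[0,8) x cols[4,8) = 8x4
Op 2 fold_left: fold axis v@6; visible region now rows[0,8) x cols[4,6) = 8x2
Op 3 fold_down: fold axis h@4; visible region now rows[4,8) x cols[4,6) = 4x2
Op 4 fold_left: fold axis v@5; visible region now rows[4,8) x cols[4,5) = 4x1
Op 5 cut(2, 0): punch at orig (6,4); cuts so far [(6, 4)]; region rows[4,8) x cols[4,5) = 4x1
Op 6 cut(1, 0): punch at orig (5,4); cuts so far [(5, 4), (6, 4)]; region rows[4,8) x cols[4,5) = 4x1
Op 7 cut(3, 0): punch at orig (7,4); cuts so far [(5, 4), (6, 4), (7, 4)]; region rows[4,8) x cols[4,5) = 4x1
Unfold 1 (reflect across v@5): 6 holes -> [(5, 4), (5, 5), (6, 4), (6, 5), (7, 4), (7, 5)]
Unfold 2 (reflect across h@4): 12 holes -> [(0, 4), (0, 5), (1, 4), (1, 5), (2, 4), (2, 5), (5, 4), (5, 5), (6, 4), (6, 5), (7, 4), (7, 5)]
Unfold 3 (reflect across v@6): 24 holes -> [(0, 4), (0, 5), (0, 6), (0, 7), (1, 4), (1, 5), (1, 6), (1, 7), (2, 4), (2, 5), (2, 6), (2, 7), (5, 4), (5, 5), (5, 6), (5, 7), (6, 4), (6, 5), (6, 6), (6, 7), (7, 4), (7, 5), (7, 6), (7, 7)]
Unfold 4 (reflect across v@4): 48 holes -> [(0, 0), (0, 1), (0, 2), (0, 3), (0, 4), (0, 5), (0, 6), (0, 7), (1, 0), (1, 1), (1, 2), (1, 3), (1, 4), (1, 5), (1, 6), (1, 7), (2, 0), (2, 1), (2, 2), (2, 3), (2, 4), (2, 5), (2, 6), (2, 7), (5, 0), (5, 1), (5, 2), (5, 3), (5, 4), (5, 5), (5, 6), (5, 7), (6, 0), (6, 1), (6, 2), (6, 3), (6, 4), (6, 5), (6, 6), (6, 7), (7, 0), (7, 1), (7, 2), (7, 3), (7, 4), (7, 5), (7, 6), (7, 7)]

Answer: OOOOOOOO
OOOOOOOO
OOOOOOOO
........
........
OOOOOOOO
OOOOOOOO
OOOOOOOO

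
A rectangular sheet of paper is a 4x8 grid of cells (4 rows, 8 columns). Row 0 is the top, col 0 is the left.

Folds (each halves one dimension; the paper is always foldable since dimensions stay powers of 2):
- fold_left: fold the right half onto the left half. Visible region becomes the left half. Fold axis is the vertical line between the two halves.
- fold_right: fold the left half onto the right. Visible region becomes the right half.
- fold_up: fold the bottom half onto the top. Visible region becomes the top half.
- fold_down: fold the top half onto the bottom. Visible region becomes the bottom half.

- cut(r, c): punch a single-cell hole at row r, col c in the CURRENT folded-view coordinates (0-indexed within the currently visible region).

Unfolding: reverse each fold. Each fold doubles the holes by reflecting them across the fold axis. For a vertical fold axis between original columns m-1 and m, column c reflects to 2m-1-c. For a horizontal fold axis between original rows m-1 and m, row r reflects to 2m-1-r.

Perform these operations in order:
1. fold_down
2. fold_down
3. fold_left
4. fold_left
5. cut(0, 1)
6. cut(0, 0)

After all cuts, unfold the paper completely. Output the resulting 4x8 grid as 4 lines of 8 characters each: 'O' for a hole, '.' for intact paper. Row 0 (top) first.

Answer: OOOOOOOO
OOOOOOOO
OOOOOOOO
OOOOOOOO

Derivation:
Op 1 fold_down: fold axis h@2; visible region now rows[2,4) x cols[0,8) = 2x8
Op 2 fold_down: fold axis h@3; visible region now rows[3,4) x cols[0,8) = 1x8
Op 3 fold_left: fold axis v@4; visible region now rows[3,4) x cols[0,4) = 1x4
Op 4 fold_left: fold axis v@2; visible region now rows[3,4) x cols[0,2) = 1x2
Op 5 cut(0, 1): punch at orig (3,1); cuts so far [(3, 1)]; region rows[3,4) x cols[0,2) = 1x2
Op 6 cut(0, 0): punch at orig (3,0); cuts so far [(3, 0), (3, 1)]; region rows[3,4) x cols[0,2) = 1x2
Unfold 1 (reflect across v@2): 4 holes -> [(3, 0), (3, 1), (3, 2), (3, 3)]
Unfold 2 (reflect across v@4): 8 holes -> [(3, 0), (3, 1), (3, 2), (3, 3), (3, 4), (3, 5), (3, 6), (3, 7)]
Unfold 3 (reflect across h@3): 16 holes -> [(2, 0), (2, 1), (2, 2), (2, 3), (2, 4), (2, 5), (2, 6), (2, 7), (3, 0), (3, 1), (3, 2), (3, 3), (3, 4), (3, 5), (3, 6), (3, 7)]
Unfold 4 (reflect across h@2): 32 holes -> [(0, 0), (0, 1), (0, 2), (0, 3), (0, 4), (0, 5), (0, 6), (0, 7), (1, 0), (1, 1), (1, 2), (1, 3), (1, 4), (1, 5), (1, 6), (1, 7), (2, 0), (2, 1), (2, 2), (2, 3), (2, 4), (2, 5), (2, 6), (2, 7), (3, 0), (3, 1), (3, 2), (3, 3), (3, 4), (3, 5), (3, 6), (3, 7)]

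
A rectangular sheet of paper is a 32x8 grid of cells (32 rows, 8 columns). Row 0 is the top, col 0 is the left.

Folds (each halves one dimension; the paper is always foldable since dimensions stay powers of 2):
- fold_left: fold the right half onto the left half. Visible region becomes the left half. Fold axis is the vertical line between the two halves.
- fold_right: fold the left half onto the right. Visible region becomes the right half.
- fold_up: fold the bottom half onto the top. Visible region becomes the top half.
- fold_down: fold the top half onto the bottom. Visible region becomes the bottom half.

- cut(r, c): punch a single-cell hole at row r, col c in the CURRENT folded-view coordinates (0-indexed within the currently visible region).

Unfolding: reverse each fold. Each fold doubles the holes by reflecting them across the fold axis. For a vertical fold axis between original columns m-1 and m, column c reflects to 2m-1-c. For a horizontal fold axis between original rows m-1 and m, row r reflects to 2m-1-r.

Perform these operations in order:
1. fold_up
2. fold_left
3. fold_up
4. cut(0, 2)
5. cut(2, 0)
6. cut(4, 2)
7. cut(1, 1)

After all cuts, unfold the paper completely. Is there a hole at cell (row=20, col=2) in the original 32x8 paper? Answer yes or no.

Answer: yes

Derivation:
Op 1 fold_up: fold axis h@16; visible region now rows[0,16) x cols[0,8) = 16x8
Op 2 fold_left: fold axis v@4; visible region now rows[0,16) x cols[0,4) = 16x4
Op 3 fold_up: fold axis h@8; visible region now rows[0,8) x cols[0,4) = 8x4
Op 4 cut(0, 2): punch at orig (0,2); cuts so far [(0, 2)]; region rows[0,8) x cols[0,4) = 8x4
Op 5 cut(2, 0): punch at orig (2,0); cuts so far [(0, 2), (2, 0)]; region rows[0,8) x cols[0,4) = 8x4
Op 6 cut(4, 2): punch at orig (4,2); cuts so far [(0, 2), (2, 0), (4, 2)]; region rows[0,8) x cols[0,4) = 8x4
Op 7 cut(1, 1): punch at orig (1,1); cuts so far [(0, 2), (1, 1), (2, 0), (4, 2)]; region rows[0,8) x cols[0,4) = 8x4
Unfold 1 (reflect across h@8): 8 holes -> [(0, 2), (1, 1), (2, 0), (4, 2), (11, 2), (13, 0), (14, 1), (15, 2)]
Unfold 2 (reflect across v@4): 16 holes -> [(0, 2), (0, 5), (1, 1), (1, 6), (2, 0), (2, 7), (4, 2), (4, 5), (11, 2), (11, 5), (13, 0), (13, 7), (14, 1), (14, 6), (15, 2), (15, 5)]
Unfold 3 (reflect across h@16): 32 holes -> [(0, 2), (0, 5), (1, 1), (1, 6), (2, 0), (2, 7), (4, 2), (4, 5), (11, 2), (11, 5), (13, 0), (13, 7), (14, 1), (14, 6), (15, 2), (15, 5), (16, 2), (16, 5), (17, 1), (17, 6), (18, 0), (18, 7), (20, 2), (20, 5), (27, 2), (27, 5), (29, 0), (29, 7), (30, 1), (30, 6), (31, 2), (31, 5)]
Holes: [(0, 2), (0, 5), (1, 1), (1, 6), (2, 0), (2, 7), (4, 2), (4, 5), (11, 2), (11, 5), (13, 0), (13, 7), (14, 1), (14, 6), (15, 2), (15, 5), (16, 2), (16, 5), (17, 1), (17, 6), (18, 0), (18, 7), (20, 2), (20, 5), (27, 2), (27, 5), (29, 0), (29, 7), (30, 1), (30, 6), (31, 2), (31, 5)]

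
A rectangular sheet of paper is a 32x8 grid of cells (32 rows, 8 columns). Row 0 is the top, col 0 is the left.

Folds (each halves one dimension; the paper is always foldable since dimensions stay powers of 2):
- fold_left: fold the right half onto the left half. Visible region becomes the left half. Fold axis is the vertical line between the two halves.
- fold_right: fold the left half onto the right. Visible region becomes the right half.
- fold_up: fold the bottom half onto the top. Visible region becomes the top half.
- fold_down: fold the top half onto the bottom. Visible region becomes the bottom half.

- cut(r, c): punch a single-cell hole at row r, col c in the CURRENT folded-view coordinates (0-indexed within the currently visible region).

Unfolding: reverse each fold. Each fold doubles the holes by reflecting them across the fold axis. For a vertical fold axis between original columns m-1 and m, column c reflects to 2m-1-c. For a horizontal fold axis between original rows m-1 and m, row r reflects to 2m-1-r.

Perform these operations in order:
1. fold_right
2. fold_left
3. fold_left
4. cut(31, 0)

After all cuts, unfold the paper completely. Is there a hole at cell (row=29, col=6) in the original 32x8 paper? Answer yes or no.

Op 1 fold_right: fold axis v@4; visible region now rows[0,32) x cols[4,8) = 32x4
Op 2 fold_left: fold axis v@6; visible region now rows[0,32) x cols[4,6) = 32x2
Op 3 fold_left: fold axis v@5; visible region now rows[0,32) x cols[4,5) = 32x1
Op 4 cut(31, 0): punch at orig (31,4); cuts so far [(31, 4)]; region rows[0,32) x cols[4,5) = 32x1
Unfold 1 (reflect across v@5): 2 holes -> [(31, 4), (31, 5)]
Unfold 2 (reflect across v@6): 4 holes -> [(31, 4), (31, 5), (31, 6), (31, 7)]
Unfold 3 (reflect across v@4): 8 holes -> [(31, 0), (31, 1), (31, 2), (31, 3), (31, 4), (31, 5), (31, 6), (31, 7)]
Holes: [(31, 0), (31, 1), (31, 2), (31, 3), (31, 4), (31, 5), (31, 6), (31, 7)]

Answer: no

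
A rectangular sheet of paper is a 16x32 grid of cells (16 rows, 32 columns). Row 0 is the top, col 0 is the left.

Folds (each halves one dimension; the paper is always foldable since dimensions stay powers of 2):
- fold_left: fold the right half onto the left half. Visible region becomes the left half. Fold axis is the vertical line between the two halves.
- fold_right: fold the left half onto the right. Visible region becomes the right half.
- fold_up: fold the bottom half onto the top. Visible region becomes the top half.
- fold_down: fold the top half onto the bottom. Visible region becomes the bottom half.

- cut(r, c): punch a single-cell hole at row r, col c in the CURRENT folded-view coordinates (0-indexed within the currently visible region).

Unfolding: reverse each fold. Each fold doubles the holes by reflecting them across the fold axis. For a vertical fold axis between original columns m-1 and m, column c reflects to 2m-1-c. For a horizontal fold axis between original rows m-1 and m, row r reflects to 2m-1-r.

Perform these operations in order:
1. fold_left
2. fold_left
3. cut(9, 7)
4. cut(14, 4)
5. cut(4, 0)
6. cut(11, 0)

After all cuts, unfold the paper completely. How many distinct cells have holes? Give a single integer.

Answer: 16

Derivation:
Op 1 fold_left: fold axis v@16; visible region now rows[0,16) x cols[0,16) = 16x16
Op 2 fold_left: fold axis v@8; visible region now rows[0,16) x cols[0,8) = 16x8
Op 3 cut(9, 7): punch at orig (9,7); cuts so far [(9, 7)]; region rows[0,16) x cols[0,8) = 16x8
Op 4 cut(14, 4): punch at orig (14,4); cuts so far [(9, 7), (14, 4)]; region rows[0,16) x cols[0,8) = 16x8
Op 5 cut(4, 0): punch at orig (4,0); cuts so far [(4, 0), (9, 7), (14, 4)]; region rows[0,16) x cols[0,8) = 16x8
Op 6 cut(11, 0): punch at orig (11,0); cuts so far [(4, 0), (9, 7), (11, 0), (14, 4)]; region rows[0,16) x cols[0,8) = 16x8
Unfold 1 (reflect across v@8): 8 holes -> [(4, 0), (4, 15), (9, 7), (9, 8), (11, 0), (11, 15), (14, 4), (14, 11)]
Unfold 2 (reflect across v@16): 16 holes -> [(4, 0), (4, 15), (4, 16), (4, 31), (9, 7), (9, 8), (9, 23), (9, 24), (11, 0), (11, 15), (11, 16), (11, 31), (14, 4), (14, 11), (14, 20), (14, 27)]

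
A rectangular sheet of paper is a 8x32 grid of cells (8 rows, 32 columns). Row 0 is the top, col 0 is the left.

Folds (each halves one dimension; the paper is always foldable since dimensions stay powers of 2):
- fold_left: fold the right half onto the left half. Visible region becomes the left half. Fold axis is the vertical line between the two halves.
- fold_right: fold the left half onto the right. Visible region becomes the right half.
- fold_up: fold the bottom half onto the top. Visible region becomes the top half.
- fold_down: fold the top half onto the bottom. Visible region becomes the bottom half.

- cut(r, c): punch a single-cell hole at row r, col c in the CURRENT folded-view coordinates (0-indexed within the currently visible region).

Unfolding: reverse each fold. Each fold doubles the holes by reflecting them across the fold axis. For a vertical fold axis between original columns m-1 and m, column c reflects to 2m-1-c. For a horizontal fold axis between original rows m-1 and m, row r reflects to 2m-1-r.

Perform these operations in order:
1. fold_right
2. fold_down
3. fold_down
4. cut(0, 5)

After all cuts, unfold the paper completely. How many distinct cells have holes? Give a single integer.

Answer: 8

Derivation:
Op 1 fold_right: fold axis v@16; visible region now rows[0,8) x cols[16,32) = 8x16
Op 2 fold_down: fold axis h@4; visible region now rows[4,8) x cols[16,32) = 4x16
Op 3 fold_down: fold axis h@6; visible region now rows[6,8) x cols[16,32) = 2x16
Op 4 cut(0, 5): punch at orig (6,21); cuts so far [(6, 21)]; region rows[6,8) x cols[16,32) = 2x16
Unfold 1 (reflect across h@6): 2 holes -> [(5, 21), (6, 21)]
Unfold 2 (reflect across h@4): 4 holes -> [(1, 21), (2, 21), (5, 21), (6, 21)]
Unfold 3 (reflect across v@16): 8 holes -> [(1, 10), (1, 21), (2, 10), (2, 21), (5, 10), (5, 21), (6, 10), (6, 21)]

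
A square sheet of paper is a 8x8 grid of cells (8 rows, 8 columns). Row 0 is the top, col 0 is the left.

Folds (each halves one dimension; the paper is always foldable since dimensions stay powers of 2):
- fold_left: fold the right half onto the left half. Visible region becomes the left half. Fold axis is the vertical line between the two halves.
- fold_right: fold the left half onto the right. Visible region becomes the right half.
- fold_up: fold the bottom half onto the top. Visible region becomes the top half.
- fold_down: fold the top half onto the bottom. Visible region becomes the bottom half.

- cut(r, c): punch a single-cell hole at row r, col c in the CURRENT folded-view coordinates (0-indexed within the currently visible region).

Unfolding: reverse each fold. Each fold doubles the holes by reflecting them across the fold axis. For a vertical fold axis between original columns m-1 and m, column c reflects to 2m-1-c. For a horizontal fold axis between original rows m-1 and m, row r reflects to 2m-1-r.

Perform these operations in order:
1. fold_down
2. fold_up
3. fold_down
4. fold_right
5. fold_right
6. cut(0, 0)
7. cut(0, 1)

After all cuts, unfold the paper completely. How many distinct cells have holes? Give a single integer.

Op 1 fold_down: fold axis h@4; visible region now rows[4,8) x cols[0,8) = 4x8
Op 2 fold_up: fold axis h@6; visible region now rows[4,6) x cols[0,8) = 2x8
Op 3 fold_down: fold axis h@5; visible region now rows[5,6) x cols[0,8) = 1x8
Op 4 fold_right: fold axis v@4; visible region now rows[5,6) x cols[4,8) = 1x4
Op 5 fold_right: fold axis v@6; visible region now rows[5,6) x cols[6,8) = 1x2
Op 6 cut(0, 0): punch at orig (5,6); cuts so far [(5, 6)]; region rows[5,6) x cols[6,8) = 1x2
Op 7 cut(0, 1): punch at orig (5,7); cuts so far [(5, 6), (5, 7)]; region rows[5,6) x cols[6,8) = 1x2
Unfold 1 (reflect across v@6): 4 holes -> [(5, 4), (5, 5), (5, 6), (5, 7)]
Unfold 2 (reflect across v@4): 8 holes -> [(5, 0), (5, 1), (5, 2), (5, 3), (5, 4), (5, 5), (5, 6), (5, 7)]
Unfold 3 (reflect across h@5): 16 holes -> [(4, 0), (4, 1), (4, 2), (4, 3), (4, 4), (4, 5), (4, 6), (4, 7), (5, 0), (5, 1), (5, 2), (5, 3), (5, 4), (5, 5), (5, 6), (5, 7)]
Unfold 4 (reflect across h@6): 32 holes -> [(4, 0), (4, 1), (4, 2), (4, 3), (4, 4), (4, 5), (4, 6), (4, 7), (5, 0), (5, 1), (5, 2), (5, 3), (5, 4), (5, 5), (5, 6), (5, 7), (6, 0), (6, 1), (6, 2), (6, 3), (6, 4), (6, 5), (6, 6), (6, 7), (7, 0), (7, 1), (7, 2), (7, 3), (7, 4), (7, 5), (7, 6), (7, 7)]
Unfold 5 (reflect across h@4): 64 holes -> [(0, 0), (0, 1), (0, 2), (0, 3), (0, 4), (0, 5), (0, 6), (0, 7), (1, 0), (1, 1), (1, 2), (1, 3), (1, 4), (1, 5), (1, 6), (1, 7), (2, 0), (2, 1), (2, 2), (2, 3), (2, 4), (2, 5), (2, 6), (2, 7), (3, 0), (3, 1), (3, 2), (3, 3), (3, 4), (3, 5), (3, 6), (3, 7), (4, 0), (4, 1), (4, 2), (4, 3), (4, 4), (4, 5), (4, 6), (4, 7), (5, 0), (5, 1), (5, 2), (5, 3), (5, 4), (5, 5), (5, 6), (5, 7), (6, 0), (6, 1), (6, 2), (6, 3), (6, 4), (6, 5), (6, 6), (6, 7), (7, 0), (7, 1), (7, 2), (7, 3), (7, 4), (7, 5), (7, 6), (7, 7)]

Answer: 64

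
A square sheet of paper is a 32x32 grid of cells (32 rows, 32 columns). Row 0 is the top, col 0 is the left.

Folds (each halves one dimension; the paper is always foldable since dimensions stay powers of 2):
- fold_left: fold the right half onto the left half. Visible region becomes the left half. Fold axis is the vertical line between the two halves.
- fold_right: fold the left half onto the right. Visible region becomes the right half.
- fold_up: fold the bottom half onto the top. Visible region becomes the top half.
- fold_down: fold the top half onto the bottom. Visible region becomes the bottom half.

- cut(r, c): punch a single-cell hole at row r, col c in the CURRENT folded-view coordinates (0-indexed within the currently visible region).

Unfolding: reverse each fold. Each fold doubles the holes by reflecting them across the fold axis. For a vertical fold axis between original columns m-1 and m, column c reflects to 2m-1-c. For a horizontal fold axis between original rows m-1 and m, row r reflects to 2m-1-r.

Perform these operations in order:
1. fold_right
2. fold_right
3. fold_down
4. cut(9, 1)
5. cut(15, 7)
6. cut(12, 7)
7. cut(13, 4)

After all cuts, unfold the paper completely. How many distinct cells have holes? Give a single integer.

Answer: 32

Derivation:
Op 1 fold_right: fold axis v@16; visible region now rows[0,32) x cols[16,32) = 32x16
Op 2 fold_right: fold axis v@24; visible region now rows[0,32) x cols[24,32) = 32x8
Op 3 fold_down: fold axis h@16; visible region now rows[16,32) x cols[24,32) = 16x8
Op 4 cut(9, 1): punch at orig (25,25); cuts so far [(25, 25)]; region rows[16,32) x cols[24,32) = 16x8
Op 5 cut(15, 7): punch at orig (31,31); cuts so far [(25, 25), (31, 31)]; region rows[16,32) x cols[24,32) = 16x8
Op 6 cut(12, 7): punch at orig (28,31); cuts so far [(25, 25), (28, 31), (31, 31)]; region rows[16,32) x cols[24,32) = 16x8
Op 7 cut(13, 4): punch at orig (29,28); cuts so far [(25, 25), (28, 31), (29, 28), (31, 31)]; region rows[16,32) x cols[24,32) = 16x8
Unfold 1 (reflect across h@16): 8 holes -> [(0, 31), (2, 28), (3, 31), (6, 25), (25, 25), (28, 31), (29, 28), (31, 31)]
Unfold 2 (reflect across v@24): 16 holes -> [(0, 16), (0, 31), (2, 19), (2, 28), (3, 16), (3, 31), (6, 22), (6, 25), (25, 22), (25, 25), (28, 16), (28, 31), (29, 19), (29, 28), (31, 16), (31, 31)]
Unfold 3 (reflect across v@16): 32 holes -> [(0, 0), (0, 15), (0, 16), (0, 31), (2, 3), (2, 12), (2, 19), (2, 28), (3, 0), (3, 15), (3, 16), (3, 31), (6, 6), (6, 9), (6, 22), (6, 25), (25, 6), (25, 9), (25, 22), (25, 25), (28, 0), (28, 15), (28, 16), (28, 31), (29, 3), (29, 12), (29, 19), (29, 28), (31, 0), (31, 15), (31, 16), (31, 31)]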